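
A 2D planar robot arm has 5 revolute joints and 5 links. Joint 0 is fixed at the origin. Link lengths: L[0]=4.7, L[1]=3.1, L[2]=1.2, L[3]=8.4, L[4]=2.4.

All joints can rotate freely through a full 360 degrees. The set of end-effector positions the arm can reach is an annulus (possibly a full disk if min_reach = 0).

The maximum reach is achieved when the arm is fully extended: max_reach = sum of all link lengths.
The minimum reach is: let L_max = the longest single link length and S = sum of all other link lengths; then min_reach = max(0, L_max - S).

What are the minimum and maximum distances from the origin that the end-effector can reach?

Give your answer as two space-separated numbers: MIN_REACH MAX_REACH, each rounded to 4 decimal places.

Answer: 0.0000 19.8000

Derivation:
Link lengths: [4.7, 3.1, 1.2, 8.4, 2.4]
max_reach = 4.7 + 3.1 + 1.2 + 8.4 + 2.4 = 19.8
L_max = max([4.7, 3.1, 1.2, 8.4, 2.4]) = 8.4
S (sum of others) = 19.8 - 8.4 = 11.4
min_reach = max(0, 8.4 - 11.4) = max(0, -3) = 0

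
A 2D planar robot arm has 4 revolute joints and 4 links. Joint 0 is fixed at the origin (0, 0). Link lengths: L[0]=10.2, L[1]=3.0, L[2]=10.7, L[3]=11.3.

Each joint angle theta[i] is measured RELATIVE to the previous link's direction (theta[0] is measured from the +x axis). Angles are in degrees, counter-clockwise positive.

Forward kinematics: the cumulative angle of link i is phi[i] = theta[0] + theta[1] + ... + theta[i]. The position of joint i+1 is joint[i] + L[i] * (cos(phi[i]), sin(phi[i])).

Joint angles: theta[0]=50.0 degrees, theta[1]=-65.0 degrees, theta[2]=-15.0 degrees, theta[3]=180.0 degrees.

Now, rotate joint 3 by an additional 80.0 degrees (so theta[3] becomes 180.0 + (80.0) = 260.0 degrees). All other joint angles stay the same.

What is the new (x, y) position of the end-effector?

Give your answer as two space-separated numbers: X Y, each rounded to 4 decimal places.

Answer: 11.4572 -6.9691

Derivation:
joint[0] = (0.0000, 0.0000)  (base)
link 0: phi[0] = 50 = 50 deg
  cos(50 deg) = 0.6428, sin(50 deg) = 0.7660
  joint[1] = (0.0000, 0.0000) + 10.2 * (0.6428, 0.7660) = (0.0000 + 6.5564, 0.0000 + 7.8137) = (6.5564, 7.8137)
link 1: phi[1] = 50 + -65 = -15 deg
  cos(-15 deg) = 0.9659, sin(-15 deg) = -0.2588
  joint[2] = (6.5564, 7.8137) + 3 * (0.9659, -0.2588) = (6.5564 + 2.8978, 7.8137 + -0.7765) = (9.4542, 7.0372)
link 2: phi[2] = 50 + -65 + -15 = -30 deg
  cos(-30 deg) = 0.8660, sin(-30 deg) = -0.5000
  joint[3] = (9.4542, 7.0372) + 10.7 * (0.8660, -0.5000) = (9.4542 + 9.2665, 7.0372 + -5.3500) = (18.7207, 1.6872)
link 3: phi[3] = 50 + -65 + -15 + 260 = 230 deg
  cos(230 deg) = -0.6428, sin(230 deg) = -0.7660
  joint[4] = (18.7207, 1.6872) + 11.3 * (-0.6428, -0.7660) = (18.7207 + -7.2635, 1.6872 + -8.6563) = (11.4572, -6.9691)
End effector: (11.4572, -6.9691)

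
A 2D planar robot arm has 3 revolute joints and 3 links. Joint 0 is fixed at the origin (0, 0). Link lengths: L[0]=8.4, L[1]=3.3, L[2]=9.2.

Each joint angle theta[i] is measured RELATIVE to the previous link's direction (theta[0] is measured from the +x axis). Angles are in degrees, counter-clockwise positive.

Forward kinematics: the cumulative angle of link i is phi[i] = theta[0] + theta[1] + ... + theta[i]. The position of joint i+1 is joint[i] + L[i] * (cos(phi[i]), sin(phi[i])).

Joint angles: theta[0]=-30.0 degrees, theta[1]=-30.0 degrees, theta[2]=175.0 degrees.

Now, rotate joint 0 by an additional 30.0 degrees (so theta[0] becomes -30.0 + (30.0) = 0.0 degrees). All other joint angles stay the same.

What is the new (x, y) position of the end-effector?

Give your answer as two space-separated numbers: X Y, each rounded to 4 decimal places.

Answer: 3.7217 3.6269

Derivation:
joint[0] = (0.0000, 0.0000)  (base)
link 0: phi[0] = 0 = 0 deg
  cos(0 deg) = 1.0000, sin(0 deg) = 0.0000
  joint[1] = (0.0000, 0.0000) + 8.4 * (1.0000, 0.0000) = (0.0000 + 8.4000, 0.0000 + 0.0000) = (8.4000, 0.0000)
link 1: phi[1] = 0 + -30 = -30 deg
  cos(-30 deg) = 0.8660, sin(-30 deg) = -0.5000
  joint[2] = (8.4000, 0.0000) + 3.3 * (0.8660, -0.5000) = (8.4000 + 2.8579, 0.0000 + -1.6500) = (11.2579, -1.6500)
link 2: phi[2] = 0 + -30 + 175 = 145 deg
  cos(145 deg) = -0.8192, sin(145 deg) = 0.5736
  joint[3] = (11.2579, -1.6500) + 9.2 * (-0.8192, 0.5736) = (11.2579 + -7.5362, -1.6500 + 5.2769) = (3.7217, 3.6269)
End effector: (3.7217, 3.6269)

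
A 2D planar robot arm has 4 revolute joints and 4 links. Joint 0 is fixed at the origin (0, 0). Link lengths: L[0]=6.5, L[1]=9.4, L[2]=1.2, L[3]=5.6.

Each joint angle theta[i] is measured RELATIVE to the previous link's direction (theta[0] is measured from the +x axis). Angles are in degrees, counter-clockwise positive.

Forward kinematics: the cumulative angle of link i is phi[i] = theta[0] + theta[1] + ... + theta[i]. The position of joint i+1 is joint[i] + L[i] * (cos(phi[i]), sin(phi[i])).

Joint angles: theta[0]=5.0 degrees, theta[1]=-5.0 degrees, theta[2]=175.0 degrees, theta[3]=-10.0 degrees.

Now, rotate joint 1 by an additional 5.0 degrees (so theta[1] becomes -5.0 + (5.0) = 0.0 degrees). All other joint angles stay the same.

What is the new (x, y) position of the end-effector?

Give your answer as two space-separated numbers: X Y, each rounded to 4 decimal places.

Answer: 9.1246 2.3582

Derivation:
joint[0] = (0.0000, 0.0000)  (base)
link 0: phi[0] = 5 = 5 deg
  cos(5 deg) = 0.9962, sin(5 deg) = 0.0872
  joint[1] = (0.0000, 0.0000) + 6.5 * (0.9962, 0.0872) = (0.0000 + 6.4753, 0.0000 + 0.5665) = (6.4753, 0.5665)
link 1: phi[1] = 5 + 0 = 5 deg
  cos(5 deg) = 0.9962, sin(5 deg) = 0.0872
  joint[2] = (6.4753, 0.5665) + 9.4 * (0.9962, 0.0872) = (6.4753 + 9.3642, 0.5665 + 0.8193) = (15.8395, 1.3858)
link 2: phi[2] = 5 + 0 + 175 = 180 deg
  cos(180 deg) = -1.0000, sin(180 deg) = 0.0000
  joint[3] = (15.8395, 1.3858) + 1.2 * (-1.0000, 0.0000) = (15.8395 + -1.2000, 1.3858 + 0.0000) = (14.6395, 1.3858)
link 3: phi[3] = 5 + 0 + 175 + -10 = 170 deg
  cos(170 deg) = -0.9848, sin(170 deg) = 0.1736
  joint[4] = (14.6395, 1.3858) + 5.6 * (-0.9848, 0.1736) = (14.6395 + -5.5149, 1.3858 + 0.9724) = (9.1246, 2.3582)
End effector: (9.1246, 2.3582)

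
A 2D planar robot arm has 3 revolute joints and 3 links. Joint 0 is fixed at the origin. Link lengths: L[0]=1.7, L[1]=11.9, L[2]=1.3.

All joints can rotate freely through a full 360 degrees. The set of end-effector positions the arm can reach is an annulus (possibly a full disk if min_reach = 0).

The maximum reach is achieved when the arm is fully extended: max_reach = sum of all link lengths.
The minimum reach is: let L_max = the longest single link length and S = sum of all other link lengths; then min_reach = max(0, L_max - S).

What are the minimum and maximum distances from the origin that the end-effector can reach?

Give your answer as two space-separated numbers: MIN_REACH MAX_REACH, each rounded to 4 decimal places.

Link lengths: [1.7, 11.9, 1.3]
max_reach = 1.7 + 11.9 + 1.3 = 14.9
L_max = max([1.7, 11.9, 1.3]) = 11.9
S (sum of others) = 14.9 - 11.9 = 3
min_reach = max(0, 11.9 - 3) = max(0, 8.9) = 8.9

Answer: 8.9000 14.9000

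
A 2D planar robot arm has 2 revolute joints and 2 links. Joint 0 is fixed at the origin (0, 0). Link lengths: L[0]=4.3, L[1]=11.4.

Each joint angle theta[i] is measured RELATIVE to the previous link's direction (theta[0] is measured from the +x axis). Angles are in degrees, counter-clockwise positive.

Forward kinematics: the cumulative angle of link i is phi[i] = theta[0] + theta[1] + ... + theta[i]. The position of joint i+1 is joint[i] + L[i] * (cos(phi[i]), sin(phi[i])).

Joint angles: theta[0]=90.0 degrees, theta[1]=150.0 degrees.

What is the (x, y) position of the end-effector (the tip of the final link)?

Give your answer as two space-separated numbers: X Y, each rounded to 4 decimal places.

joint[0] = (0.0000, 0.0000)  (base)
link 0: phi[0] = 90 = 90 deg
  cos(90 deg) = 0.0000, sin(90 deg) = 1.0000
  joint[1] = (0.0000, 0.0000) + 4.3 * (0.0000, 1.0000) = (0.0000 + 0.0000, 0.0000 + 4.3000) = (0.0000, 4.3000)
link 1: phi[1] = 90 + 150 = 240 deg
  cos(240 deg) = -0.5000, sin(240 deg) = -0.8660
  joint[2] = (0.0000, 4.3000) + 11.4 * (-0.5000, -0.8660) = (0.0000 + -5.7000, 4.3000 + -9.8727) = (-5.7000, -5.5727)
End effector: (-5.7000, -5.5727)

Answer: -5.7000 -5.5727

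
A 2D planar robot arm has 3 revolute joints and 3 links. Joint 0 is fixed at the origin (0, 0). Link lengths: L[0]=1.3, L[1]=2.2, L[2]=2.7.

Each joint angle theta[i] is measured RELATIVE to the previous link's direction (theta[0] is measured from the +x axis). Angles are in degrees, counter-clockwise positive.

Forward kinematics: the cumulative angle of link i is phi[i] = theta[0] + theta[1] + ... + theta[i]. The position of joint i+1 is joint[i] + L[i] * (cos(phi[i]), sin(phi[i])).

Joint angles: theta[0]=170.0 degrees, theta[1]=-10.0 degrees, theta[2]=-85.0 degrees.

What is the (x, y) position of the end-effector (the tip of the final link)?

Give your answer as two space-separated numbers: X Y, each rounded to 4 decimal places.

joint[0] = (0.0000, 0.0000)  (base)
link 0: phi[0] = 170 = 170 deg
  cos(170 deg) = -0.9848, sin(170 deg) = 0.1736
  joint[1] = (0.0000, 0.0000) + 1.3 * (-0.9848, 0.1736) = (0.0000 + -1.2803, 0.0000 + 0.2257) = (-1.2803, 0.2257)
link 1: phi[1] = 170 + -10 = 160 deg
  cos(160 deg) = -0.9397, sin(160 deg) = 0.3420
  joint[2] = (-1.2803, 0.2257) + 2.2 * (-0.9397, 0.3420) = (-1.2803 + -2.0673, 0.2257 + 0.7524) = (-3.3476, 0.9782)
link 2: phi[2] = 170 + -10 + -85 = 75 deg
  cos(75 deg) = 0.2588, sin(75 deg) = 0.9659
  joint[3] = (-3.3476, 0.9782) + 2.7 * (0.2588, 0.9659) = (-3.3476 + 0.6988, 0.9782 + 2.6080) = (-2.6488, 3.5862)
End effector: (-2.6488, 3.5862)

Answer: -2.6488 3.5862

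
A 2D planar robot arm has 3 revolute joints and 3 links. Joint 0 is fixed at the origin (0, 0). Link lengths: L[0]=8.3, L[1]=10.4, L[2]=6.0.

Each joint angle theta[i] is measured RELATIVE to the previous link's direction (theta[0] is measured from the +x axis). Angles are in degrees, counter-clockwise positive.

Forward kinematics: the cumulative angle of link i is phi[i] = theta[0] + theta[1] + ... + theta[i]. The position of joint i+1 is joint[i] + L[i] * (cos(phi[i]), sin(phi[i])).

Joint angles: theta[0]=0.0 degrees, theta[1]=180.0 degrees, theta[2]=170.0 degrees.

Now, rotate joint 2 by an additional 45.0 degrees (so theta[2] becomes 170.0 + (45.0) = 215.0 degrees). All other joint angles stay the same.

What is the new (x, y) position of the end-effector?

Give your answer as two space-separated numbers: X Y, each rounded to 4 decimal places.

joint[0] = (0.0000, 0.0000)  (base)
link 0: phi[0] = 0 = 0 deg
  cos(0 deg) = 1.0000, sin(0 deg) = 0.0000
  joint[1] = (0.0000, 0.0000) + 8.3 * (1.0000, 0.0000) = (0.0000 + 8.3000, 0.0000 + 0.0000) = (8.3000, 0.0000)
link 1: phi[1] = 0 + 180 = 180 deg
  cos(180 deg) = -1.0000, sin(180 deg) = 0.0000
  joint[2] = (8.3000, 0.0000) + 10.4 * (-1.0000, 0.0000) = (8.3000 + -10.4000, 0.0000 + 0.0000) = (-2.1000, 0.0000)
link 2: phi[2] = 0 + 180 + 215 = 395 deg
  cos(395 deg) = 0.8192, sin(395 deg) = 0.5736
  joint[3] = (-2.1000, 0.0000) + 6 * (0.8192, 0.5736) = (-2.1000 + 4.9149, 0.0000 + 3.4415) = (2.8149, 3.4415)
End effector: (2.8149, 3.4415)

Answer: 2.8149 3.4415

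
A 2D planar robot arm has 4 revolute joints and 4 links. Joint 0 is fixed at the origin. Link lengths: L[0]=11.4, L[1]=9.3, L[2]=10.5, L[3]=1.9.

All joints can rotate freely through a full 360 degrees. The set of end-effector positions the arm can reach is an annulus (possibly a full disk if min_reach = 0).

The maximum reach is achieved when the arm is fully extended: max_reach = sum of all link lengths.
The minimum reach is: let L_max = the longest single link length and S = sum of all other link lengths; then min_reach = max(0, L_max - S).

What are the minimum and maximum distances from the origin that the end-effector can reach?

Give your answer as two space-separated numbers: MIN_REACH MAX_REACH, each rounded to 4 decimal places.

Link lengths: [11.4, 9.3, 10.5, 1.9]
max_reach = 11.4 + 9.3 + 10.5 + 1.9 = 33.1
L_max = max([11.4, 9.3, 10.5, 1.9]) = 11.4
S (sum of others) = 33.1 - 11.4 = 21.7
min_reach = max(0, 11.4 - 21.7) = max(0, -10.3) = 0

Answer: 0.0000 33.1000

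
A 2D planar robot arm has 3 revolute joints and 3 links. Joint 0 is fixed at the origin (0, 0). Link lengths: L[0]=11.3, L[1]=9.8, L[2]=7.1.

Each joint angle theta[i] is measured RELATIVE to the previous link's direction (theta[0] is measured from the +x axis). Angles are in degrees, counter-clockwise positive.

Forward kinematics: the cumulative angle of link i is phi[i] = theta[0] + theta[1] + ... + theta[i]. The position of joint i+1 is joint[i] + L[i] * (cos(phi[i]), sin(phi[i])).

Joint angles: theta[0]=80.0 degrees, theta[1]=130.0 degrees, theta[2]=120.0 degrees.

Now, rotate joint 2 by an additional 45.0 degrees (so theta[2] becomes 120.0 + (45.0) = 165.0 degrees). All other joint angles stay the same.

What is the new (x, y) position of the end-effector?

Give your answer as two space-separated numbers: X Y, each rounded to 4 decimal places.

Answer: 0.3332 8.0659

Derivation:
joint[0] = (0.0000, 0.0000)  (base)
link 0: phi[0] = 80 = 80 deg
  cos(80 deg) = 0.1736, sin(80 deg) = 0.9848
  joint[1] = (0.0000, 0.0000) + 11.3 * (0.1736, 0.9848) = (0.0000 + 1.9622, 0.0000 + 11.1283) = (1.9622, 11.1283)
link 1: phi[1] = 80 + 130 = 210 deg
  cos(210 deg) = -0.8660, sin(210 deg) = -0.5000
  joint[2] = (1.9622, 11.1283) + 9.8 * (-0.8660, -0.5000) = (1.9622 + -8.4870, 11.1283 + -4.9000) = (-6.5248, 6.2283)
link 2: phi[2] = 80 + 130 + 165 = 375 deg
  cos(375 deg) = 0.9659, sin(375 deg) = 0.2588
  joint[3] = (-6.5248, 6.2283) + 7.1 * (0.9659, 0.2588) = (-6.5248 + 6.8581, 6.2283 + 1.8376) = (0.3332, 8.0659)
End effector: (0.3332, 8.0659)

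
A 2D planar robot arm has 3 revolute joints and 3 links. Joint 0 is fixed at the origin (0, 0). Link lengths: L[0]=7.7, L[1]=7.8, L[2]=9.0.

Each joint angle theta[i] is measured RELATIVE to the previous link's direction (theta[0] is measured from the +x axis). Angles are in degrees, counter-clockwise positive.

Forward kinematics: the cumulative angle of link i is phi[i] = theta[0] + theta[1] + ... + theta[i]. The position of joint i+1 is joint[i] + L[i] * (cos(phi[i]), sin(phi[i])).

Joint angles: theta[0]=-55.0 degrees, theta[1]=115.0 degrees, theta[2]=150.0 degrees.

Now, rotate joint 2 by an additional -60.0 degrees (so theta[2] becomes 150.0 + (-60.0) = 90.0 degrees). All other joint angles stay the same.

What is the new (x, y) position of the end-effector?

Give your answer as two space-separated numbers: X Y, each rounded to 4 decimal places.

Answer: 0.5223 4.9475

Derivation:
joint[0] = (0.0000, 0.0000)  (base)
link 0: phi[0] = -55 = -55 deg
  cos(-55 deg) = 0.5736, sin(-55 deg) = -0.8192
  joint[1] = (0.0000, 0.0000) + 7.7 * (0.5736, -0.8192) = (0.0000 + 4.4165, 0.0000 + -6.3075) = (4.4165, -6.3075)
link 1: phi[1] = -55 + 115 = 60 deg
  cos(60 deg) = 0.5000, sin(60 deg) = 0.8660
  joint[2] = (4.4165, -6.3075) + 7.8 * (0.5000, 0.8660) = (4.4165 + 3.9000, -6.3075 + 6.7550) = (8.3165, 0.4475)
link 2: phi[2] = -55 + 115 + 90 = 150 deg
  cos(150 deg) = -0.8660, sin(150 deg) = 0.5000
  joint[3] = (8.3165, 0.4475) + 9 * (-0.8660, 0.5000) = (8.3165 + -7.7942, 0.4475 + 4.5000) = (0.5223, 4.9475)
End effector: (0.5223, 4.9475)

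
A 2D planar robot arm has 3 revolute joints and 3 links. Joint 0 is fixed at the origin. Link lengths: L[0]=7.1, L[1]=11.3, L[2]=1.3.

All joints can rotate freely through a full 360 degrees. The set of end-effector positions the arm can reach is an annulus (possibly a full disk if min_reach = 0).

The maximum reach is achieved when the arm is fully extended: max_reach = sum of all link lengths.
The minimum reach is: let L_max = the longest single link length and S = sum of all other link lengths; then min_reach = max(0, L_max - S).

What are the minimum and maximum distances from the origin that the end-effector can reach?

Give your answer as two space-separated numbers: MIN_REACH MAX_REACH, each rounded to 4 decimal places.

Answer: 2.9000 19.7000

Derivation:
Link lengths: [7.1, 11.3, 1.3]
max_reach = 7.1 + 11.3 + 1.3 = 19.7
L_max = max([7.1, 11.3, 1.3]) = 11.3
S (sum of others) = 19.7 - 11.3 = 8.4
min_reach = max(0, 11.3 - 8.4) = max(0, 2.9) = 2.9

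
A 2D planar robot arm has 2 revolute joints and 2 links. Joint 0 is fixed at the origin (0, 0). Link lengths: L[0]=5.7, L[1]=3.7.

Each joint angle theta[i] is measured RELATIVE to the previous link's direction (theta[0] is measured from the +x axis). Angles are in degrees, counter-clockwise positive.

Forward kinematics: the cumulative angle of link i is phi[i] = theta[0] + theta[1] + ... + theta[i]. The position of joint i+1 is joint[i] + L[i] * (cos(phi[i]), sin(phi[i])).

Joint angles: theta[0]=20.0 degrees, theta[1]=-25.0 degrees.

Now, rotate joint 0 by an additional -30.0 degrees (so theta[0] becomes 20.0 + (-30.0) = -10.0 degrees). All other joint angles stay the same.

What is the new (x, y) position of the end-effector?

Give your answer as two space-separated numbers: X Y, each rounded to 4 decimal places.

joint[0] = (0.0000, 0.0000)  (base)
link 0: phi[0] = -10 = -10 deg
  cos(-10 deg) = 0.9848, sin(-10 deg) = -0.1736
  joint[1] = (0.0000, 0.0000) + 5.7 * (0.9848, -0.1736) = (0.0000 + 5.6134, 0.0000 + -0.9898) = (5.6134, -0.9898)
link 1: phi[1] = -10 + -25 = -35 deg
  cos(-35 deg) = 0.8192, sin(-35 deg) = -0.5736
  joint[2] = (5.6134, -0.9898) + 3.7 * (0.8192, -0.5736) = (5.6134 + 3.0309, -0.9898 + -2.1222) = (8.6443, -3.1120)
End effector: (8.6443, -3.1120)

Answer: 8.6443 -3.1120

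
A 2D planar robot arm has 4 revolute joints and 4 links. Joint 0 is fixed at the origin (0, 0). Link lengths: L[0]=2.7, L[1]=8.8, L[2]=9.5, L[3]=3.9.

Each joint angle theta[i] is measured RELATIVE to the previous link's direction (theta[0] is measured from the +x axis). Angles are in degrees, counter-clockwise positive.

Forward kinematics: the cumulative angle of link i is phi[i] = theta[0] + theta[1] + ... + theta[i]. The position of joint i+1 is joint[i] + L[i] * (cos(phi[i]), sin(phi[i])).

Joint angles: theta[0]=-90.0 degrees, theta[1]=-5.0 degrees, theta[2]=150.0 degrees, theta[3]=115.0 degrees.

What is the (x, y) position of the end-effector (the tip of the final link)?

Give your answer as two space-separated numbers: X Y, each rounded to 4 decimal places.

joint[0] = (0.0000, 0.0000)  (base)
link 0: phi[0] = -90 = -90 deg
  cos(-90 deg) = 0.0000, sin(-90 deg) = -1.0000
  joint[1] = (0.0000, 0.0000) + 2.7 * (0.0000, -1.0000) = (0.0000 + 0.0000, 0.0000 + -2.7000) = (0.0000, -2.7000)
link 1: phi[1] = -90 + -5 = -95 deg
  cos(-95 deg) = -0.0872, sin(-95 deg) = -0.9962
  joint[2] = (0.0000, -2.7000) + 8.8 * (-0.0872, -0.9962) = (0.0000 + -0.7670, -2.7000 + -8.7665) = (-0.7670, -11.4665)
link 2: phi[2] = -90 + -5 + 150 = 55 deg
  cos(55 deg) = 0.5736, sin(55 deg) = 0.8192
  joint[3] = (-0.7670, -11.4665) + 9.5 * (0.5736, 0.8192) = (-0.7670 + 5.4490, -11.4665 + 7.7819) = (4.6820, -3.6846)
link 3: phi[3] = -90 + -5 + 150 + 115 = 170 deg
  cos(170 deg) = -0.9848, sin(170 deg) = 0.1736
  joint[4] = (4.6820, -3.6846) + 3.9 * (-0.9848, 0.1736) = (4.6820 + -3.8408, -3.6846 + 0.6772) = (0.8413, -3.0073)
End effector: (0.8413, -3.0073)

Answer: 0.8413 -3.0073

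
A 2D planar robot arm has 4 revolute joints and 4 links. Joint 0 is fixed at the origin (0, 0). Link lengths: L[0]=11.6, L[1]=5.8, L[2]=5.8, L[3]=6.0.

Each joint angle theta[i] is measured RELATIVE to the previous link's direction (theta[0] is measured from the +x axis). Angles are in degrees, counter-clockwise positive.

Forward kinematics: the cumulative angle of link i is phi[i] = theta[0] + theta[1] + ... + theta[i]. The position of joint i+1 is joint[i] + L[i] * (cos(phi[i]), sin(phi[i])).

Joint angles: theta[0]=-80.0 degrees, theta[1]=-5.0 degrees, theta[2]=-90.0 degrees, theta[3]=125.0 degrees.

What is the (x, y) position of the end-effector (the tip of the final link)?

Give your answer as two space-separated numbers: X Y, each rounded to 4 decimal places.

joint[0] = (0.0000, 0.0000)  (base)
link 0: phi[0] = -80 = -80 deg
  cos(-80 deg) = 0.1736, sin(-80 deg) = -0.9848
  joint[1] = (0.0000, 0.0000) + 11.6 * (0.1736, -0.9848) = (0.0000 + 2.0143, 0.0000 + -11.4238) = (2.0143, -11.4238)
link 1: phi[1] = -80 + -5 = -85 deg
  cos(-85 deg) = 0.0872, sin(-85 deg) = -0.9962
  joint[2] = (2.0143, -11.4238) + 5.8 * (0.0872, -0.9962) = (2.0143 + 0.5055, -11.4238 + -5.7779) = (2.5198, -17.2017)
link 2: phi[2] = -80 + -5 + -90 = -175 deg
  cos(-175 deg) = -0.9962, sin(-175 deg) = -0.0872
  joint[3] = (2.5198, -17.2017) + 5.8 * (-0.9962, -0.0872) = (2.5198 + -5.7779, -17.2017 + -0.5055) = (-3.2581, -17.7072)
link 3: phi[3] = -80 + -5 + -90 + 125 = -50 deg
  cos(-50 deg) = 0.6428, sin(-50 deg) = -0.7660
  joint[4] = (-3.2581, -17.7072) + 6 * (0.6428, -0.7660) = (-3.2581 + 3.8567, -17.7072 + -4.5963) = (0.5986, -22.3035)
End effector: (0.5986, -22.3035)

Answer: 0.5986 -22.3035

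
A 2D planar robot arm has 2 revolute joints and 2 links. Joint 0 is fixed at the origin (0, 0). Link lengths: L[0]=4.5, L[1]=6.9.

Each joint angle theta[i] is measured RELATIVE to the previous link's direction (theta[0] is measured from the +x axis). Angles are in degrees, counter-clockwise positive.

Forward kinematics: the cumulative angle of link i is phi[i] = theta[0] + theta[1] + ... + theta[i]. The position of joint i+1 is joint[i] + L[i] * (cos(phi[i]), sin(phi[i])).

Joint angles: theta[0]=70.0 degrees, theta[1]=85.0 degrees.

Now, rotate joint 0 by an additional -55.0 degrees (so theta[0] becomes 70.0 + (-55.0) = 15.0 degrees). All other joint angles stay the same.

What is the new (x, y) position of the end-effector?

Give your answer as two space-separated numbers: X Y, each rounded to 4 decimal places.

Answer: 3.1485 7.9599

Derivation:
joint[0] = (0.0000, 0.0000)  (base)
link 0: phi[0] = 15 = 15 deg
  cos(15 deg) = 0.9659, sin(15 deg) = 0.2588
  joint[1] = (0.0000, 0.0000) + 4.5 * (0.9659, 0.2588) = (0.0000 + 4.3467, 0.0000 + 1.1647) = (4.3467, 1.1647)
link 1: phi[1] = 15 + 85 = 100 deg
  cos(100 deg) = -0.1736, sin(100 deg) = 0.9848
  joint[2] = (4.3467, 1.1647) + 6.9 * (-0.1736, 0.9848) = (4.3467 + -1.1982, 1.1647 + 6.7952) = (3.1485, 7.9599)
End effector: (3.1485, 7.9599)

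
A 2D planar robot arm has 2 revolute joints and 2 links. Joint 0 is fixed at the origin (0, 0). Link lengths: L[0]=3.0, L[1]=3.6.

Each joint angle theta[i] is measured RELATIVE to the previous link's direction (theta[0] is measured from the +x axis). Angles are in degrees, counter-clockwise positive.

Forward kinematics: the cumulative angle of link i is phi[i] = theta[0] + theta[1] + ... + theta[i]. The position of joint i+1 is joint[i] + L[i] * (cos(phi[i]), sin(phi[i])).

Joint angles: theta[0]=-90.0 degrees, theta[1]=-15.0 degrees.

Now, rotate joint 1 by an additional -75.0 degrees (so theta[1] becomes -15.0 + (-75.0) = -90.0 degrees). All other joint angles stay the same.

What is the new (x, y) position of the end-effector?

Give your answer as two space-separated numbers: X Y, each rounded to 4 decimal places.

joint[0] = (0.0000, 0.0000)  (base)
link 0: phi[0] = -90 = -90 deg
  cos(-90 deg) = 0.0000, sin(-90 deg) = -1.0000
  joint[1] = (0.0000, 0.0000) + 3 * (0.0000, -1.0000) = (0.0000 + 0.0000, 0.0000 + -3.0000) = (0.0000, -3.0000)
link 1: phi[1] = -90 + -90 = -180 deg
  cos(-180 deg) = -1.0000, sin(-180 deg) = -0.0000
  joint[2] = (0.0000, -3.0000) + 3.6 * (-1.0000, -0.0000) = (0.0000 + -3.6000, -3.0000 + -0.0000) = (-3.6000, -3.0000)
End effector: (-3.6000, -3.0000)

Answer: -3.6000 -3.0000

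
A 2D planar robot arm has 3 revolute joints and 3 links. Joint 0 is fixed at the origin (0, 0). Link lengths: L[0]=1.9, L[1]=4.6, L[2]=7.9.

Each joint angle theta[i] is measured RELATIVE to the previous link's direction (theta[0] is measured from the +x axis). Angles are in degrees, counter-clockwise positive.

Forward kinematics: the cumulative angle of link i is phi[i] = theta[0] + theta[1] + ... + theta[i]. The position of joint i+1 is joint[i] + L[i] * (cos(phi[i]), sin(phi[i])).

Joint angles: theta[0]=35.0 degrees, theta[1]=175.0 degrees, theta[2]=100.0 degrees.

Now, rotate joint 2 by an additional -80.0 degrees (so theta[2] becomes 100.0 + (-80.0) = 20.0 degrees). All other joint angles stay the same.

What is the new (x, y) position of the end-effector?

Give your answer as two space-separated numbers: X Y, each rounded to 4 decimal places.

joint[0] = (0.0000, 0.0000)  (base)
link 0: phi[0] = 35 = 35 deg
  cos(35 deg) = 0.8192, sin(35 deg) = 0.5736
  joint[1] = (0.0000, 0.0000) + 1.9 * (0.8192, 0.5736) = (0.0000 + 1.5564, 0.0000 + 1.0898) = (1.5564, 1.0898)
link 1: phi[1] = 35 + 175 = 210 deg
  cos(210 deg) = -0.8660, sin(210 deg) = -0.5000
  joint[2] = (1.5564, 1.0898) + 4.6 * (-0.8660, -0.5000) = (1.5564 + -3.9837, 1.0898 + -2.3000) = (-2.4273, -1.2102)
link 2: phi[2] = 35 + 175 + 20 = 230 deg
  cos(230 deg) = -0.6428, sin(230 deg) = -0.7660
  joint[3] = (-2.4273, -1.2102) + 7.9 * (-0.6428, -0.7660) = (-2.4273 + -5.0780, -1.2102 + -6.0518) = (-7.5054, -7.2620)
End effector: (-7.5054, -7.2620)

Answer: -7.5054 -7.2620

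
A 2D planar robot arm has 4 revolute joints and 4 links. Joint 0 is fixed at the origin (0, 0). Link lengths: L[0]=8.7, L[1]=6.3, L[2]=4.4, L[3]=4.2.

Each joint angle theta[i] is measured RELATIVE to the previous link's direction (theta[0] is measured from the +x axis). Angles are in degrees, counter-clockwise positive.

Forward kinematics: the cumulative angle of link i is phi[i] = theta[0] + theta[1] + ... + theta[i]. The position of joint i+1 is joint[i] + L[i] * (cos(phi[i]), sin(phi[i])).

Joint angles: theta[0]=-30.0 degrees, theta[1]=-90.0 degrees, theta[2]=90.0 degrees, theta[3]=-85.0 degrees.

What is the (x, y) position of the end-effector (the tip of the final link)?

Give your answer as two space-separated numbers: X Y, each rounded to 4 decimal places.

Answer: 6.4199 -15.8125

Derivation:
joint[0] = (0.0000, 0.0000)  (base)
link 0: phi[0] = -30 = -30 deg
  cos(-30 deg) = 0.8660, sin(-30 deg) = -0.5000
  joint[1] = (0.0000, 0.0000) + 8.7 * (0.8660, -0.5000) = (0.0000 + 7.5344, 0.0000 + -4.3500) = (7.5344, -4.3500)
link 1: phi[1] = -30 + -90 = -120 deg
  cos(-120 deg) = -0.5000, sin(-120 deg) = -0.8660
  joint[2] = (7.5344, -4.3500) + 6.3 * (-0.5000, -0.8660) = (7.5344 + -3.1500, -4.3500 + -5.4560) = (4.3844, -9.8060)
link 2: phi[2] = -30 + -90 + 90 = -30 deg
  cos(-30 deg) = 0.8660, sin(-30 deg) = -0.5000
  joint[3] = (4.3844, -9.8060) + 4.4 * (0.8660, -0.5000) = (4.3844 + 3.8105, -9.8060 + -2.2000) = (8.1949, -12.0060)
link 3: phi[3] = -30 + -90 + 90 + -85 = -115 deg
  cos(-115 deg) = -0.4226, sin(-115 deg) = -0.9063
  joint[4] = (8.1949, -12.0060) + 4.2 * (-0.4226, -0.9063) = (8.1949 + -1.7750, -12.0060 + -3.8065) = (6.4199, -15.8125)
End effector: (6.4199, -15.8125)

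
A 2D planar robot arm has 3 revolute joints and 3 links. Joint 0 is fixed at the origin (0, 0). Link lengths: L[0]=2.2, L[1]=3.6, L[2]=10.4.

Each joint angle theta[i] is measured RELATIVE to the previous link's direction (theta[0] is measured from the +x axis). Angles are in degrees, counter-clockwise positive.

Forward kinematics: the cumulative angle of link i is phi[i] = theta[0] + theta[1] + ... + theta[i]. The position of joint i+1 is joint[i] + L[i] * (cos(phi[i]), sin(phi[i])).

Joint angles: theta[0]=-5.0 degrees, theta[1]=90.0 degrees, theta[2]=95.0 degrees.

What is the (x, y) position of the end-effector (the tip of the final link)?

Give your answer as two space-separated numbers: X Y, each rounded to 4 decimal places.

joint[0] = (0.0000, 0.0000)  (base)
link 0: phi[0] = -5 = -5 deg
  cos(-5 deg) = 0.9962, sin(-5 deg) = -0.0872
  joint[1] = (0.0000, 0.0000) + 2.2 * (0.9962, -0.0872) = (0.0000 + 2.1916, 0.0000 + -0.1917) = (2.1916, -0.1917)
link 1: phi[1] = -5 + 90 = 85 deg
  cos(85 deg) = 0.0872, sin(85 deg) = 0.9962
  joint[2] = (2.1916, -0.1917) + 3.6 * (0.0872, 0.9962) = (2.1916 + 0.3138, -0.1917 + 3.5863) = (2.5054, 3.3946)
link 2: phi[2] = -5 + 90 + 95 = 180 deg
  cos(180 deg) = -1.0000, sin(180 deg) = 0.0000
  joint[3] = (2.5054, 3.3946) + 10.4 * (-1.0000, 0.0000) = (2.5054 + -10.4000, 3.3946 + 0.0000) = (-7.8946, 3.3946)
End effector: (-7.8946, 3.3946)

Answer: -7.8946 3.3946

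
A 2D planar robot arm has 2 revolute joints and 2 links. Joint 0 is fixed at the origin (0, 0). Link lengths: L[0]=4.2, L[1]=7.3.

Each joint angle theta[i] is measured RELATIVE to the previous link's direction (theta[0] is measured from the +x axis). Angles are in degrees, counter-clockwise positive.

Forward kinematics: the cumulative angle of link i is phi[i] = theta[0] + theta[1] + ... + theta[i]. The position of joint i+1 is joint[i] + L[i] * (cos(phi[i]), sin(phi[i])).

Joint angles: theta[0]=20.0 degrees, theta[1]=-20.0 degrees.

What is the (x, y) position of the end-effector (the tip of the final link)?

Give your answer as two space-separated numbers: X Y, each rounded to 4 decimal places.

joint[0] = (0.0000, 0.0000)  (base)
link 0: phi[0] = 20 = 20 deg
  cos(20 deg) = 0.9397, sin(20 deg) = 0.3420
  joint[1] = (0.0000, 0.0000) + 4.2 * (0.9397, 0.3420) = (0.0000 + 3.9467, 0.0000 + 1.4365) = (3.9467, 1.4365)
link 1: phi[1] = 20 + -20 = 0 deg
  cos(0 deg) = 1.0000, sin(0 deg) = 0.0000
  joint[2] = (3.9467, 1.4365) + 7.3 * (1.0000, 0.0000) = (3.9467 + 7.3000, 1.4365 + 0.0000) = (11.2467, 1.4365)
End effector: (11.2467, 1.4365)

Answer: 11.2467 1.4365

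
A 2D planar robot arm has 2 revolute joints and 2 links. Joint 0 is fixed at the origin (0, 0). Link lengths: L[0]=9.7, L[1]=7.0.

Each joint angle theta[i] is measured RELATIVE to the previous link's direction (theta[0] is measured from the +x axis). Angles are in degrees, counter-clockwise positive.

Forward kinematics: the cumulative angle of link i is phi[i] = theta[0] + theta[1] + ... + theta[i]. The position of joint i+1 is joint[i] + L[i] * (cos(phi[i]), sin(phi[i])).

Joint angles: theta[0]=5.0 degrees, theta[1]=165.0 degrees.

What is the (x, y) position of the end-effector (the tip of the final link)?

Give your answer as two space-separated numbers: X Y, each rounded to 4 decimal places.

joint[0] = (0.0000, 0.0000)  (base)
link 0: phi[0] = 5 = 5 deg
  cos(5 deg) = 0.9962, sin(5 deg) = 0.0872
  joint[1] = (0.0000, 0.0000) + 9.7 * (0.9962, 0.0872) = (0.0000 + 9.6631, 0.0000 + 0.8454) = (9.6631, 0.8454)
link 1: phi[1] = 5 + 165 = 170 deg
  cos(170 deg) = -0.9848, sin(170 deg) = 0.1736
  joint[2] = (9.6631, 0.8454) + 7 * (-0.9848, 0.1736) = (9.6631 + -6.8937, 0.8454 + 1.2155) = (2.7694, 2.0609)
End effector: (2.7694, 2.0609)

Answer: 2.7694 2.0609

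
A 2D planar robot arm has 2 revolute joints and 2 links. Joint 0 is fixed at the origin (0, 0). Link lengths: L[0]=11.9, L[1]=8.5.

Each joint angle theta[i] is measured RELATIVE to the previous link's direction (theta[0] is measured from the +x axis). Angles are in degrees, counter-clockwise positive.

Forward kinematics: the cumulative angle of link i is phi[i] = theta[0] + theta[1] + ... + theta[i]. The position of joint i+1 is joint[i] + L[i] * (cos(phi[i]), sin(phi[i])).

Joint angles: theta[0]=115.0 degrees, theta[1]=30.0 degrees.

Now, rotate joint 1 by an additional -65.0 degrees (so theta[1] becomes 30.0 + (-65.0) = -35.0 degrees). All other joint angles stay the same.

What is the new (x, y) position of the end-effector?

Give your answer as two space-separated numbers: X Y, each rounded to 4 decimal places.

Answer: -3.5531 19.1559

Derivation:
joint[0] = (0.0000, 0.0000)  (base)
link 0: phi[0] = 115 = 115 deg
  cos(115 deg) = -0.4226, sin(115 deg) = 0.9063
  joint[1] = (0.0000, 0.0000) + 11.9 * (-0.4226, 0.9063) = (0.0000 + -5.0292, 0.0000 + 10.7851) = (-5.0292, 10.7851)
link 1: phi[1] = 115 + -35 = 80 deg
  cos(80 deg) = 0.1736, sin(80 deg) = 0.9848
  joint[2] = (-5.0292, 10.7851) + 8.5 * (0.1736, 0.9848) = (-5.0292 + 1.4760, 10.7851 + 8.3709) = (-3.5531, 19.1559)
End effector: (-3.5531, 19.1559)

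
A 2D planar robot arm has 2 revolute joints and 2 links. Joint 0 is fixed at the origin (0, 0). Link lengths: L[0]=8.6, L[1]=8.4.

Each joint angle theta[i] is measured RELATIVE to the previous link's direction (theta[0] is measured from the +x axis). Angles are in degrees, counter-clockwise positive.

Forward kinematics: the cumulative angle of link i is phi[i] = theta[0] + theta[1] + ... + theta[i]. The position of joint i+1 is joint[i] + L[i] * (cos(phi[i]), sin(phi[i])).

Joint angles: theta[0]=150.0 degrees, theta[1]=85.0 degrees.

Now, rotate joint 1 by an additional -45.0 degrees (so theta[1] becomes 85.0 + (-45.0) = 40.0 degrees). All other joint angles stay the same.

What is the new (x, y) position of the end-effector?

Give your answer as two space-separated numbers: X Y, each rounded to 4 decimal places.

joint[0] = (0.0000, 0.0000)  (base)
link 0: phi[0] = 150 = 150 deg
  cos(150 deg) = -0.8660, sin(150 deg) = 0.5000
  joint[1] = (0.0000, 0.0000) + 8.6 * (-0.8660, 0.5000) = (0.0000 + -7.4478, 0.0000 + 4.3000) = (-7.4478, 4.3000)
link 1: phi[1] = 150 + 40 = 190 deg
  cos(190 deg) = -0.9848, sin(190 deg) = -0.1736
  joint[2] = (-7.4478, 4.3000) + 8.4 * (-0.9848, -0.1736) = (-7.4478 + -8.2724, 4.3000 + -1.4586) = (-15.7202, 2.8414)
End effector: (-15.7202, 2.8414)

Answer: -15.7202 2.8414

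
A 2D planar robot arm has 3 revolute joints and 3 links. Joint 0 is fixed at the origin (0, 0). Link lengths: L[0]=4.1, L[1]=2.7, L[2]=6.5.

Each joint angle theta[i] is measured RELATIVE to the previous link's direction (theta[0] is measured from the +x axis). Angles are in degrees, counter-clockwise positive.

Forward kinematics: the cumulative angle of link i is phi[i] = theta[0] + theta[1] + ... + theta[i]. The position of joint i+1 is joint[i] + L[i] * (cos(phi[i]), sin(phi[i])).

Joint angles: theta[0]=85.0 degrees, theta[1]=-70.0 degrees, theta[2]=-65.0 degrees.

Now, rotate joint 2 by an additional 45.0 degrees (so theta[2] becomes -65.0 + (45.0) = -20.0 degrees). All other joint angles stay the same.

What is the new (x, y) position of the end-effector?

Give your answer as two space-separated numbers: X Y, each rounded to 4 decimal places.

joint[0] = (0.0000, 0.0000)  (base)
link 0: phi[0] = 85 = 85 deg
  cos(85 deg) = 0.0872, sin(85 deg) = 0.9962
  joint[1] = (0.0000, 0.0000) + 4.1 * (0.0872, 0.9962) = (0.0000 + 0.3573, 0.0000 + 4.0844) = (0.3573, 4.0844)
link 1: phi[1] = 85 + -70 = 15 deg
  cos(15 deg) = 0.9659, sin(15 deg) = 0.2588
  joint[2] = (0.3573, 4.0844) + 2.7 * (0.9659, 0.2588) = (0.3573 + 2.6080, 4.0844 + 0.6988) = (2.9653, 4.7832)
link 2: phi[2] = 85 + -70 + -20 = -5 deg
  cos(-5 deg) = 0.9962, sin(-5 deg) = -0.0872
  joint[3] = (2.9653, 4.7832) + 6.5 * (0.9962, -0.0872) = (2.9653 + 6.4753, 4.7832 + -0.5665) = (9.4406, 4.2167)
End effector: (9.4406, 4.2167)

Answer: 9.4406 4.2167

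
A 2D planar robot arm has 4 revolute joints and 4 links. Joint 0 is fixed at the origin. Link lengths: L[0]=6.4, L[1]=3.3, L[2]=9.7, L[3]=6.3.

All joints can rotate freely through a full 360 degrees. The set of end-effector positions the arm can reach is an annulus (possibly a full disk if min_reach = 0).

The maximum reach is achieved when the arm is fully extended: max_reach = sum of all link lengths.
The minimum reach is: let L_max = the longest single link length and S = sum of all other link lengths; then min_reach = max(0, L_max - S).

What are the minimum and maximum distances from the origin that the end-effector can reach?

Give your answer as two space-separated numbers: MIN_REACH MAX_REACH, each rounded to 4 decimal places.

Answer: 0.0000 25.7000

Derivation:
Link lengths: [6.4, 3.3, 9.7, 6.3]
max_reach = 6.4 + 3.3 + 9.7 + 6.3 = 25.7
L_max = max([6.4, 3.3, 9.7, 6.3]) = 9.7
S (sum of others) = 25.7 - 9.7 = 16
min_reach = max(0, 9.7 - 16) = max(0, -6.3) = 0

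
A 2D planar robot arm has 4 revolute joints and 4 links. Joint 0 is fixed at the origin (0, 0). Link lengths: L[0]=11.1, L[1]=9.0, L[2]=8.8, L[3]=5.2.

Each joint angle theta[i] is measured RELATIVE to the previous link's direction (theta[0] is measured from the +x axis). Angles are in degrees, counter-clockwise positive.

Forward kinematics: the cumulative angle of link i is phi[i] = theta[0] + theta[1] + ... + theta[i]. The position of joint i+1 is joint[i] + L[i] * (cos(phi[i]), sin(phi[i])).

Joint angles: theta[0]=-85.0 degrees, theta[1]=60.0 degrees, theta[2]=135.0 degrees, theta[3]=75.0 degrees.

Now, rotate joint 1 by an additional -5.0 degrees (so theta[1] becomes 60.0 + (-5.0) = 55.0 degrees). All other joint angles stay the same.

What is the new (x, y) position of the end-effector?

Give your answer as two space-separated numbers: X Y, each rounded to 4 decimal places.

joint[0] = (0.0000, 0.0000)  (base)
link 0: phi[0] = -85 = -85 deg
  cos(-85 deg) = 0.0872, sin(-85 deg) = -0.9962
  joint[1] = (0.0000, 0.0000) + 11.1 * (0.0872, -0.9962) = (0.0000 + 0.9674, 0.0000 + -11.0578) = (0.9674, -11.0578)
link 1: phi[1] = -85 + 55 = -30 deg
  cos(-30 deg) = 0.8660, sin(-30 deg) = -0.5000
  joint[2] = (0.9674, -11.0578) + 9 * (0.8660, -0.5000) = (0.9674 + 7.7942, -11.0578 + -4.5000) = (8.7617, -15.5578)
link 2: phi[2] = -85 + 55 + 135 = 105 deg
  cos(105 deg) = -0.2588, sin(105 deg) = 0.9659
  joint[3] = (8.7617, -15.5578) + 8.8 * (-0.2588, 0.9659) = (8.7617 + -2.2776, -15.5578 + 8.5001) = (6.4840, -7.0576)
link 3: phi[3] = -85 + 55 + 135 + 75 = 180 deg
  cos(180 deg) = -1.0000, sin(180 deg) = 0.0000
  joint[4] = (6.4840, -7.0576) + 5.2 * (-1.0000, 0.0000) = (6.4840 + -5.2000, -7.0576 + 0.0000) = (1.2840, -7.0576)
End effector: (1.2840, -7.0576)

Answer: 1.2840 -7.0576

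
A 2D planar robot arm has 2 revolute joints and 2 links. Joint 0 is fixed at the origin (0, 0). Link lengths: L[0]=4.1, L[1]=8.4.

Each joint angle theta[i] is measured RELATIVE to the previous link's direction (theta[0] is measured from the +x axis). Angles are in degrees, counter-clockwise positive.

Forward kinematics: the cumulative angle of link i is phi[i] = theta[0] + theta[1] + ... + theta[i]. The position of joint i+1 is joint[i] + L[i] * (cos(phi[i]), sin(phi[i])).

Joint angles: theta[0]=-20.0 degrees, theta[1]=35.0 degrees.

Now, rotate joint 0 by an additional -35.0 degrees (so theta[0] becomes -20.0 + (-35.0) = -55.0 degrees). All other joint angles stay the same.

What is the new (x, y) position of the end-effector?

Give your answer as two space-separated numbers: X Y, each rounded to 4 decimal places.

Answer: 10.2451 -6.2315

Derivation:
joint[0] = (0.0000, 0.0000)  (base)
link 0: phi[0] = -55 = -55 deg
  cos(-55 deg) = 0.5736, sin(-55 deg) = -0.8192
  joint[1] = (0.0000, 0.0000) + 4.1 * (0.5736, -0.8192) = (0.0000 + 2.3517, 0.0000 + -3.3585) = (2.3517, -3.3585)
link 1: phi[1] = -55 + 35 = -20 deg
  cos(-20 deg) = 0.9397, sin(-20 deg) = -0.3420
  joint[2] = (2.3517, -3.3585) + 8.4 * (0.9397, -0.3420) = (2.3517 + 7.8934, -3.3585 + -2.8730) = (10.2451, -6.2315)
End effector: (10.2451, -6.2315)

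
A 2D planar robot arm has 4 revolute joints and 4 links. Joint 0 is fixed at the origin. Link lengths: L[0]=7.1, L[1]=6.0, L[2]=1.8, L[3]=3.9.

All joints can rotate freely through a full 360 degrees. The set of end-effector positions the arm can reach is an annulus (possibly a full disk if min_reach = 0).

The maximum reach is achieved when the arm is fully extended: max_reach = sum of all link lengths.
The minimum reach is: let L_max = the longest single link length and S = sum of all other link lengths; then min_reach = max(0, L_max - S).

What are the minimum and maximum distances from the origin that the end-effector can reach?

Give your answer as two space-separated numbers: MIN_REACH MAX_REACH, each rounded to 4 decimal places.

Link lengths: [7.1, 6.0, 1.8, 3.9]
max_reach = 7.1 + 6 + 1.8 + 3.9 = 18.8
L_max = max([7.1, 6.0, 1.8, 3.9]) = 7.1
S (sum of others) = 18.8 - 7.1 = 11.7
min_reach = max(0, 7.1 - 11.7) = max(0, -4.6) = 0

Answer: 0.0000 18.8000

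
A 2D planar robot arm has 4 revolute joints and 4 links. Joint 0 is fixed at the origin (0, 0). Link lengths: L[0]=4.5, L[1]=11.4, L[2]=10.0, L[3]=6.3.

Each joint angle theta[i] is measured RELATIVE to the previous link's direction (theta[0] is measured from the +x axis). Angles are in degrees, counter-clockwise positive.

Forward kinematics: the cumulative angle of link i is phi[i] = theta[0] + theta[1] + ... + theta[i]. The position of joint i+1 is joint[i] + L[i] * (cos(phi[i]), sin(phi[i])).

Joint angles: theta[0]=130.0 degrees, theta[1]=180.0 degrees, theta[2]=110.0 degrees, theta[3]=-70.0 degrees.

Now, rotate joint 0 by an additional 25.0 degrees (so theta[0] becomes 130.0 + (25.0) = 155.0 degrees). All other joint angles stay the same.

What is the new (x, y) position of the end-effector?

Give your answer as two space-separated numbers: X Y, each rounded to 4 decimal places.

joint[0] = (0.0000, 0.0000)  (base)
link 0: phi[0] = 155 = 155 deg
  cos(155 deg) = -0.9063, sin(155 deg) = 0.4226
  joint[1] = (0.0000, 0.0000) + 4.5 * (-0.9063, 0.4226) = (0.0000 + -4.0784, 0.0000 + 1.9018) = (-4.0784, 1.9018)
link 1: phi[1] = 155 + 180 = 335 deg
  cos(335 deg) = 0.9063, sin(335 deg) = -0.4226
  joint[2] = (-4.0784, 1.9018) + 11.4 * (0.9063, -0.4226) = (-4.0784 + 10.3319, 1.9018 + -4.8178) = (6.2535, -2.9161)
link 2: phi[2] = 155 + 180 + 110 = 445 deg
  cos(445 deg) = 0.0872, sin(445 deg) = 0.9962
  joint[3] = (6.2535, -2.9161) + 10 * (0.0872, 0.9962) = (6.2535 + 0.8716, -2.9161 + 9.9619) = (7.1251, 7.0459)
link 3: phi[3] = 155 + 180 + 110 + -70 = 375 deg
  cos(375 deg) = 0.9659, sin(375 deg) = 0.2588
  joint[4] = (7.1251, 7.0459) + 6.3 * (0.9659, 0.2588) = (7.1251 + 6.0853, 7.0459 + 1.6306) = (13.2104, 8.6764)
End effector: (13.2104, 8.6764)

Answer: 13.2104 8.6764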